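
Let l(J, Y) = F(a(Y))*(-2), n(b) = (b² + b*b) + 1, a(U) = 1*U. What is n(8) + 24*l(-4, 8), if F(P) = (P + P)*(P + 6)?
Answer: -10623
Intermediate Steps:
a(U) = U
F(P) = 2*P*(6 + P) (F(P) = (2*P)*(6 + P) = 2*P*(6 + P))
n(b) = 1 + 2*b² (n(b) = (b² + b²) + 1 = 2*b² + 1 = 1 + 2*b²)
l(J, Y) = -4*Y*(6 + Y) (l(J, Y) = (2*Y*(6 + Y))*(-2) = -4*Y*(6 + Y))
n(8) + 24*l(-4, 8) = (1 + 2*8²) + 24*(-4*8*(6 + 8)) = (1 + 2*64) + 24*(-4*8*14) = (1 + 128) + 24*(-448) = 129 - 10752 = -10623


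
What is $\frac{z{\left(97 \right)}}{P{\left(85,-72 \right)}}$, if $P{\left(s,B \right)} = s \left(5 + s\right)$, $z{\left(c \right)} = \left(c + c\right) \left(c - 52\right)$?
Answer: $\frac{97}{85} \approx 1.1412$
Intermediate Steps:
$z{\left(c \right)} = 2 c \left(-52 + c\right)$
$\frac{z{\left(97 \right)}}{P{\left(85,-72 \right)}} = \frac{2 \cdot 97 \left(-52 + 97\right)}{85 \left(5 + 85\right)} = \frac{2 \cdot 97 \cdot 45}{85 \cdot 90} = \frac{8730}{7650} = 8730 \cdot \frac{1}{7650} = \frac{97}{85}$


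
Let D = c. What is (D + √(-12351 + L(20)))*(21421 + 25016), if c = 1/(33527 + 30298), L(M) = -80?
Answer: 673/925 + 46437*I*√12431 ≈ 0.72757 + 5.1775e+6*I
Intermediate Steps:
c = 1/63825 ≈ 1.5668e-5
D = 1/63825 ≈ 1.5668e-5
(D + √(-12351 + L(20)))*(21421 + 25016) = (1/63825 + √(-12351 - 80))*(21421 + 25016) = (1/63825 + √(-12431))*46437 = (1/63825 + I*√12431)*46437 = 673/925 + 46437*I*√12431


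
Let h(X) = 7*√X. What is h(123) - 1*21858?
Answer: -21858 + 7*√123 ≈ -21780.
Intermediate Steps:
h(123) - 1*21858 = 7*√123 - 1*21858 = 7*√123 - 21858 = -21858 + 7*√123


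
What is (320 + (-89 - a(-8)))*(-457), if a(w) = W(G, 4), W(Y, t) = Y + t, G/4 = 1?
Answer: -101911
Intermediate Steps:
G = 4 (G = 4*1 = 4)
a(w) = 8 (a(w) = 4 + 4 = 8)
(320 + (-89 - a(-8)))*(-457) = (320 + (-89 - 1*8))*(-457) = (320 + (-89 - 8))*(-457) = (320 - 97)*(-457) = 223*(-457) = -101911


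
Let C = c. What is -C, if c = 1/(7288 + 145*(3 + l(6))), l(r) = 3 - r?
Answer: -1/7288 ≈ -0.00013721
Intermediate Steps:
c = 1/7288 (c = 1/(7288 + 145*(3 + (3 - 1*6))) = 1/(7288 + 145*(3 + (3 - 6))) = 1/(7288 + 145*(3 - 3)) = 1/(7288 + 145*0) = 1/(7288 + 0) = 1/7288 ≈ 0.00013721)
C = 1/7288 ≈ 0.00013721
-C = -1*1/7288 = -1/7288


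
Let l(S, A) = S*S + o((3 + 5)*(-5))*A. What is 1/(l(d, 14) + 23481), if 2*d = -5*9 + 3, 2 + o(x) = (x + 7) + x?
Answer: 1/22872 ≈ 4.3722e-5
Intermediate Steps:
o(x) = 5 + 2*x (o(x) = -2 + ((x + 7) + x) = -2 + ((7 + x) + x) = -2 + (7 + 2*x) = 5 + 2*x)
d = -21 (d = (-5*9 + 3)/2 = (-45 + 3)/2 = (½)*(-42) = -21)
l(S, A) = S² - 75*A (l(S, A) = S*S + (5 + 2*((3 + 5)*(-5)))*A = S² + (5 + 2*(8*(-5)))*A = S² + (5 + 2*(-40))*A = S² + (5 - 80)*A = S² - 75*A)
1/(l(d, 14) + 23481) = 1/(((-21)² - 75*14) + 23481) = 1/((441 - 1050) + 23481) = 1/(-609 + 23481) = 1/22872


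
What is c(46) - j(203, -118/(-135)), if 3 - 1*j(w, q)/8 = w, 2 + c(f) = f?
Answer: 1644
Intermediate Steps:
c(f) = -2 + f
j(w, q) = 24 - 8*w
c(46) - j(203, -118/(-135)) = (-2 + 46) - (24 - 8*203) = 44 - (24 - 1624) = 44 - 1*(-1600) = 44 + 1600 = 1644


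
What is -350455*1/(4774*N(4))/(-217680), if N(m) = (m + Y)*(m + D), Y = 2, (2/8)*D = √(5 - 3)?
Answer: -323/22987008 + 323*√2/22987008 ≈ 5.8203e-6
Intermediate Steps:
D = 4*√2 (D = 4*√(5 - 3) = 4*√2 ≈ 5.6569)
N(m) = (2 + m)*(m + 4*√2) (N(m) = (m + 2)*(m + 4*√2) = (2 + m)*(m + 4*√2))
-350455*1/(4774*N(4))/(-217680) = -350455*1/(4774*(4² + 2*4 + 8*√2 + 4*4*√2))/(-217680) = -350455*1/(4774*(16 + 8 + 8*√2 + 16*√2))*(-1/217680) = -350455*1/(4774*(24 + 24*√2))*(-1/217680) = -350455/(114576 + 114576*√2)*(-1/217680) = 70091/(43536*(114576 + 114576*√2))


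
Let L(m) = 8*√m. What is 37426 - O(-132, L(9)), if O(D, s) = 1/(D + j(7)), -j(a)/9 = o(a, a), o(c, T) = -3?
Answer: 3929731/105 ≈ 37426.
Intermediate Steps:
j(a) = 27 (j(a) = -9*(-3) = 27)
O(D, s) = 1/(27 + D) (O(D, s) = 1/(D + 27) = 1/(27 + D))
37426 - O(-132, L(9)) = 37426 - 1/(27 - 132) = 37426 - 1/(-105) = 37426 - 1*(-1/105) = 37426 + 1/105 = 3929731/105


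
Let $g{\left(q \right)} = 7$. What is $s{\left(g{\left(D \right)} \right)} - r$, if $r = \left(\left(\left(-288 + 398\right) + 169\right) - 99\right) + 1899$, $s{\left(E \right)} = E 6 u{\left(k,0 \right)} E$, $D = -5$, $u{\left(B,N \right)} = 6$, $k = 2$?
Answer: $-315$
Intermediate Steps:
$s{\left(E \right)} = 36 E^{2}$ ($s{\left(E \right)} = E 6 \cdot 6 E = 6 E 6 E = 36 E E = 36 E^{2}$)
$r = 2079$ ($r = \left(\left(110 + 169\right) - 99\right) + 1899 = \left(279 - 99\right) + 1899 = 180 + 1899 = 2079$)
$s{\left(g{\left(D \right)} \right)} - r = 36 \cdot 7^{2} - 2079 = 36 \cdot 49 - 2079 = 1764 - 2079 = -315$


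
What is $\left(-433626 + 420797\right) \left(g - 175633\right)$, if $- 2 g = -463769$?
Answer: $- \frac{1443300987}{2} \approx -7.2165 \cdot 10^{8}$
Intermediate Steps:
$g = \frac{463769}{2}$ ($g = \left(- \frac{1}{2}\right) \left(-463769\right) = \frac{463769}{2} \approx 2.3188 \cdot 10^{5}$)
$\left(-433626 + 420797\right) \left(g - 175633\right) = \left(-433626 + 420797\right) \left(\frac{463769}{2} - 175633\right) = \left(-12829\right) \frac{112503}{2} = - \frac{1443300987}{2}$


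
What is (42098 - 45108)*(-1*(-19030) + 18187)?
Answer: -112023170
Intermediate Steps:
(42098 - 45108)*(-1*(-19030) + 18187) = -3010*(19030 + 18187) = -3010*37217 = -112023170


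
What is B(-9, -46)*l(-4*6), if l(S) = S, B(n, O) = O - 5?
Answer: 1224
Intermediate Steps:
B(n, O) = -5 + O
B(-9, -46)*l(-4*6) = (-5 - 46)*(-4*6) = -51*(-24) = 1224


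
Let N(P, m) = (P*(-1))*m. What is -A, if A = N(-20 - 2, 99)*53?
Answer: -115434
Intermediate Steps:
N(P, m) = -P*m (N(P, m) = (-P)*m = -P*m)
A = 115434 (A = -1*(-20 - 2)*99*53 = -1*(-22)*99*53 = 2178*53 = 115434)
-A = -1*115434 = -115434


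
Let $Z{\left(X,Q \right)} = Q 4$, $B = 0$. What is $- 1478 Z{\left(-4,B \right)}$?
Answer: $0$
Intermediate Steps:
$Z{\left(X,Q \right)} = 4 Q$
$- 1478 Z{\left(-4,B \right)} = - 1478 \cdot 4 \cdot 0 = \left(-1478\right) 0 = 0$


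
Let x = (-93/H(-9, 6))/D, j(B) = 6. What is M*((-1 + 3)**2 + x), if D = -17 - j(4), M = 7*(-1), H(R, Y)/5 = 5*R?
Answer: -48083/1725 ≈ -27.874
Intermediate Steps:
H(R, Y) = 25*R (H(R, Y) = 5*(5*R) = 25*R)
M = -7
D = -23 (D = -17 - 1*6 = -17 - 6 = -23)
x = -31/1725 (x = -93/(25*(-9))/(-23) = -93/(-225)*(-1/23) = -93*(-1/225)*(-1/23) = (31/75)*(-1/23) = -31/1725 ≈ -0.017971)
M*((-1 + 3)**2 + x) = -7*((-1 + 3)**2 - 31/1725) = -7*(2**2 - 31/1725) = -7*(4 - 31/1725) = -7*6869/1725 = -48083/1725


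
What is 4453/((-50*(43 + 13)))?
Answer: -4453/2800 ≈ -1.5904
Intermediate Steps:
4453/((-50*(43 + 13))) = 4453/((-50*56)) = 4453/(-2800) = 4453*(-1/2800) = -4453/2800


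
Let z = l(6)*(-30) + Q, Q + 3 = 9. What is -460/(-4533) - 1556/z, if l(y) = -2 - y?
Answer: -385566/61951 ≈ -6.2237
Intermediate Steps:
Q = 6 (Q = -3 + 9 = 6)
z = 246 (z = (-2 - 1*6)*(-30) + 6 = (-2 - 6)*(-30) + 6 = -8*(-30) + 6 = 240 + 6 = 246)
-460/(-4533) - 1556/z = -460/(-4533) - 1556/246 = -460*(-1/4533) - 1556*1/246 = 460/4533 - 778/123 = -385566/61951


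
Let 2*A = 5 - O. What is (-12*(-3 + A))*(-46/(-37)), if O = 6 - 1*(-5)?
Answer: 3312/37 ≈ 89.514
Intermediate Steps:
O = 11 (O = 6 + 5 = 11)
A = -3 (A = (5 - 1*11)/2 = (5 - 11)/2 = (1/2)*(-6) = -3)
(-12*(-3 + A))*(-46/(-37)) = (-12*(-3 - 3))*(-46/(-37)) = (-12*(-6))*(-46*(-1/37)) = -6*(-12)*(46/37) = 72*(46/37) = 3312/37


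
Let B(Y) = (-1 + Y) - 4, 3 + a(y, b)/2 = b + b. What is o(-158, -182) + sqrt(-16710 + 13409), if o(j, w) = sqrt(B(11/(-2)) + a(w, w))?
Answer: I*(sqrt(3301) + sqrt(2978)/2) ≈ 84.74*I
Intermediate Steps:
a(y, b) = -6 + 4*b (a(y, b) = -6 + 2*(b + b) = -6 + 2*(2*b) = -6 + 4*b)
B(Y) = -5 + Y
o(j, w) = sqrt(-33/2 + 4*w) (o(j, w) = sqrt((-5 + 11/(-2)) + (-6 + 4*w)) = sqrt((-5 + 11*(-1/2)) + (-6 + 4*w)) = sqrt((-5 - 11/2) + (-6 + 4*w)) = sqrt(-21/2 + (-6 + 4*w)) = sqrt(-33/2 + 4*w))
o(-158, -182) + sqrt(-16710 + 13409) = sqrt(-66 + 16*(-182))/2 + sqrt(-16710 + 13409) = sqrt(-66 - 2912)/2 + sqrt(-3301) = sqrt(-2978)/2 + I*sqrt(3301) = (I*sqrt(2978))/2 + I*sqrt(3301) = I*sqrt(2978)/2 + I*sqrt(3301) = I*sqrt(3301) + I*sqrt(2978)/2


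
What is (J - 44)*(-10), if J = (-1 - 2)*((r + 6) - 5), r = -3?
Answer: 380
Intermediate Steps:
J = 6 (J = (-1 - 2)*((-3 + 6) - 5) = -3*(3 - 5) = -3*(-2) = 6)
(J - 44)*(-10) = (6 - 44)*(-10) = -38*(-10) = 380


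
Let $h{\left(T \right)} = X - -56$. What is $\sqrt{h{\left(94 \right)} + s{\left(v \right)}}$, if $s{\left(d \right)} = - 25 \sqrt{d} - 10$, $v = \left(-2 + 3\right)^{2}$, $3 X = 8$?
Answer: $\frac{\sqrt{213}}{3} \approx 4.8648$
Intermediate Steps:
$X = \frac{8}{3}$ ($X = \frac{1}{3} \cdot 8 = \frac{8}{3} \approx 2.6667$)
$v = 1$ ($v = 1^{2} = 1$)
$s{\left(d \right)} = -10 - 25 \sqrt{d}$
$h{\left(T \right)} = \frac{176}{3}$ ($h{\left(T \right)} = \frac{8}{3} - -56 = \frac{8}{3} + 56 = \frac{176}{3}$)
$\sqrt{h{\left(94 \right)} + s{\left(v \right)}} = \sqrt{\frac{176}{3} - \left(10 + 25 \sqrt{1}\right)} = \sqrt{\frac{176}{3} - 35} = \sqrt{\frac{71}{3}} = \frac{\sqrt{213}}{3}$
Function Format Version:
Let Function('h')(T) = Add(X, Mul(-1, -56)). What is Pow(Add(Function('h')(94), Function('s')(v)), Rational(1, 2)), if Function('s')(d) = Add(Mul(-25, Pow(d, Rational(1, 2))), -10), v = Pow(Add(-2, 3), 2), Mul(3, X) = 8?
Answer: Mul(Rational(1, 3), Pow(213, Rational(1, 2))) ≈ 4.8648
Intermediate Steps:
X = Rational(8, 3) (X = Mul(Rational(1, 3), 8) = Rational(8, 3) ≈ 2.6667)
v = 1 (v = Pow(1, 2) = 1)
Function('s')(d) = Add(-10, Mul(-25, Pow(d, Rational(1, 2))))
Function('h')(T) = Rational(176, 3) (Function('h')(T) = Add(Rational(8, 3), Mul(-1, -56)) = Add(Rational(8, 3), 56) = Rational(176, 3))
Pow(Add(Function('h')(94), Function('s')(v)), Rational(1, 2)) = Pow(Add(Rational(176, 3), Add(-10, Mul(-25, Pow(1, Rational(1, 2))))), Rational(1, 2)) = Pow(Add(Rational(176, 3), Add(-10, Mul(-25, 1))), Rational(1, 2)) = Pow(Add(Rational(176, 3), Add(-10, -25)), Rational(1, 2)) = Pow(Add(Rational(176, 3), -35), Rational(1, 2)) = Pow(Rational(71, 3), Rational(1, 2)) = Mul(Rational(1, 3), Pow(213, Rational(1, 2)))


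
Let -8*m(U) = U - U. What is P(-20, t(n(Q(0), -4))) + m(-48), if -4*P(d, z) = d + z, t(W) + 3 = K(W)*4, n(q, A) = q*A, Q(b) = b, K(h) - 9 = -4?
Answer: ¾ ≈ 0.75000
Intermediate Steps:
K(h) = 5 (K(h) = 9 - 4 = 5)
m(U) = 0 (m(U) = -(U - U)/8 = -⅛*0 = 0)
n(q, A) = A*q
t(W) = 17 (t(W) = -3 + 5*4 = -3 + 20 = 17)
P(d, z) = -d/4 - z/4 (P(d, z) = -(d + z)/4 = -d/4 - z/4)
P(-20, t(n(Q(0), -4))) + m(-48) = (-¼*(-20) - ¼*17) + 0 = (5 - 17/4) + 0 = ¾ + 0 = ¾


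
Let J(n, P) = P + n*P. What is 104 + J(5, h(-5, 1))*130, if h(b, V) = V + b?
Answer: -3016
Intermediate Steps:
J(n, P) = P + P*n
104 + J(5, h(-5, 1))*130 = 104 + ((1 - 5)*(1 + 5))*130 = 104 - 4*6*130 = 104 - 24*130 = 104 - 3120 = -3016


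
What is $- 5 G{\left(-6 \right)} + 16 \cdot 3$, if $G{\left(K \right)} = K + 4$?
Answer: $58$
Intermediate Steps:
$G{\left(K \right)} = 4 + K$
$- 5 G{\left(-6 \right)} + 16 \cdot 3 = - 5 \left(4 - 6\right) + 16 \cdot 3 = \left(-5\right) \left(-2\right) + 48 = 10 + 48 = 58$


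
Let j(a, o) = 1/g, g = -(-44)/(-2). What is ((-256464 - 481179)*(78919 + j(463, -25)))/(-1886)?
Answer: 1280708316531/41492 ≈ 3.0866e+7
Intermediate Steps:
g = -22 (g = -(-44)*(-1)/2 = -22*1 = -22)
j(a, o) = -1/22 (j(a, o) = 1/(-22) = -1/22)
((-256464 - 481179)*(78919 + j(463, -25)))/(-1886) = ((-256464 - 481179)*(78919 - 1/22))/(-1886) = -737643*1736217/22*(-1/1886) = -1280708316531/22*(-1/1886) = 1280708316531/41492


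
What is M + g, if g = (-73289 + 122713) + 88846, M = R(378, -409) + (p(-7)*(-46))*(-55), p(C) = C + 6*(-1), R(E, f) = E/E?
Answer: 105381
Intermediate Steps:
R(E, f) = 1
p(C) = -6 + C (p(C) = C - 6 = -6 + C)
M = -32889 (M = 1 + ((-6 - 7)*(-46))*(-55) = 1 - 13*(-46)*(-55) = 1 + 598*(-55) = 1 - 32890 = -32889)
g = 138270 (g = 49424 + 88846 = 138270)
M + g = -32889 + 138270 = 105381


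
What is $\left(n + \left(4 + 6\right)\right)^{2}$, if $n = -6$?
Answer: $16$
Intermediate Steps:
$\left(n + \left(4 + 6\right)\right)^{2} = \left(-6 + \left(4 + 6\right)\right)^{2} = \left(-6 + 10\right)^{2} = 4^{2} = 16$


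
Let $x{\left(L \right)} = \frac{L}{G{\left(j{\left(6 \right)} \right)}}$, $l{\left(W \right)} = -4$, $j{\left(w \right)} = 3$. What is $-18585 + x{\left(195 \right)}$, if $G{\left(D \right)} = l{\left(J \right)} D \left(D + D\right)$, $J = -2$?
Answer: $- \frac{446105}{24} \approx -18588.0$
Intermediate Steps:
$G{\left(D \right)} = - 8 D^{2}$ ($G{\left(D \right)} = - 4 D \left(D + D\right) = - 4 D 2 D = - 4 \cdot 2 D^{2} = - 8 D^{2}$)
$x{\left(L \right)} = - \frac{L}{72}$ ($x{\left(L \right)} = \frac{L}{\left(-8\right) 3^{2}} = \frac{L}{\left(-8\right) 9} = \frac{L}{-72} = L \left(- \frac{1}{72}\right) = - \frac{L}{72}$)
$-18585 + x{\left(195 \right)} = -18585 - \frac{65}{24} = - \frac{446105}{24}$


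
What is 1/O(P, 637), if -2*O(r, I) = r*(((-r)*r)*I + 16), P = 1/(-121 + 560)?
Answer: -169209038/3082899 ≈ -54.886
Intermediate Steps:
P = 1/439 ≈ 0.0022779
O(r, I) = -r*(16 - I*r²)/2 (O(r, I) = -r*(((-r)*r)*I + 16)/2 = -r*((-r²)*I + 16)/2 = -r*(-I*r² + 16)/2 = -r*(16 - I*r²)/2)
1/O(P, 637) = 1/((½)*(1/439)*(-16 + 637*(1/439)²)) = 1/((½)*(1/439)*(-16 + 637*(1/192721))) = 1/((½)*(1/439)*(-16 + 637/192721)) = 1/((½)*(1/439)*(-3082899/192721)) = 1/(-3082899/169209038) = -169209038/3082899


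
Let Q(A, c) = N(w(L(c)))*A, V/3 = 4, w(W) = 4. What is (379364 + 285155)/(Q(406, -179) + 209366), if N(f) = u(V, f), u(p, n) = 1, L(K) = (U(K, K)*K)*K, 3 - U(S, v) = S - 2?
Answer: 664519/209772 ≈ 3.1678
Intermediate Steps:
U(S, v) = 5 - S (U(S, v) = 3 - (S - 2) = 3 - (-2 + S) = 3 + (2 - S) = 5 - S)
L(K) = K²*(5 - K) (L(K) = ((5 - K)*K)*K = (K*(5 - K))*K = K²*(5 - K))
V = 12 (V = 3*4 = 12)
N(f) = 1
Q(A, c) = A (Q(A, c) = 1*A = A)
(379364 + 285155)/(Q(406, -179) + 209366) = (379364 + 285155)/(406 + 209366) = 664519/209772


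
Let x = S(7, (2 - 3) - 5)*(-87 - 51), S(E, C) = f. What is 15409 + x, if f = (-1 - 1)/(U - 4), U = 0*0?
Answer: 15340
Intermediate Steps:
U = 0
f = ½ (f = (-1 - 1)/(0 - 4) = -2/(-4) = -2*(-¼) = ½ ≈ 0.50000)
S(E, C) = ½
x = -69 (x = (-87 - 51)/2 = (½)*(-138) = -69)
15409 + x = 15409 - 69 = 15340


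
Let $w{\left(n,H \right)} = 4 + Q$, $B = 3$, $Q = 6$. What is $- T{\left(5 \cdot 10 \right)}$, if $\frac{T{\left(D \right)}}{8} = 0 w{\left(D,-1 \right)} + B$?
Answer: $-24$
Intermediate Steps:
$w{\left(n,H \right)} = 10$ ($w{\left(n,H \right)} = 4 + 6 = 10$)
$T{\left(D \right)} = 24$ ($T{\left(D \right)} = 8 \left(0 \cdot 10 + 3\right) = 8 \left(0 + 3\right) = 8 \cdot 3 = 24$)
$- T{\left(5 \cdot 10 \right)} = \left(-1\right) 24 = -24$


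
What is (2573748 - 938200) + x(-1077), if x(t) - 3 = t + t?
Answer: 1633397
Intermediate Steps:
x(t) = 3 + 2*t (x(t) = 3 + (t + t) = 3 + 2*t)
(2573748 - 938200) + x(-1077) = (2573748 - 938200) + (3 + 2*(-1077)) = 1635548 + (3 - 2154) = 1635548 - 2151 = 1633397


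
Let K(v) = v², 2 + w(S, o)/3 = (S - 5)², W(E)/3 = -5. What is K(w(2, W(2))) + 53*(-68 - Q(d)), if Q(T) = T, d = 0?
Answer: -3163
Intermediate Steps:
W(E) = -15 (W(E) = 3*(-5) = -15)
w(S, o) = -6 + 3*(-5 + S)² (w(S, o) = -6 + 3*(S - 5)² = -6 + 3*(-5 + S)²)
K(w(2, W(2))) + 53*(-68 - Q(d)) = (-6 + 3*(-5 + 2)²)² + 53*(-68 - 1*0) = (-6 + 3*(-3)²)² + 53*(-68 + 0) = (-6 + 3*9)² + 53*(-68) = (-6 + 27)² - 3604 = 21² - 3604 = 441 - 3604 = -3163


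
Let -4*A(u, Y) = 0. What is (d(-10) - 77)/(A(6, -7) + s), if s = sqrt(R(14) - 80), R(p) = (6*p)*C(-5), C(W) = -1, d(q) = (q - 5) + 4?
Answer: 44*I*sqrt(41)/41 ≈ 6.8716*I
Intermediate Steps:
A(u, Y) = 0 (A(u, Y) = -1/4*0 = 0)
d(q) = -1 + q (d(q) = (-5 + q) + 4 = -1 + q)
R(p) = -6*p (R(p) = (6*p)*(-1) = -6*p)
s = 2*I*sqrt(41) (s = sqrt(-6*14 - 80) = sqrt(-84 - 80) = sqrt(-164) = 2*I*sqrt(41) ≈ 12.806*I)
(d(-10) - 77)/(A(6, -7) + s) = ((-1 - 10) - 77)/(0 + 2*I*sqrt(41)) = (-11 - 77)/((2*I*sqrt(41))) = -(-44)*I*sqrt(41)/41 = 44*I*sqrt(41)/41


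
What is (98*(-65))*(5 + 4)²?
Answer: -515970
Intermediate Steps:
(98*(-65))*(5 + 4)² = -6370*9² = -6370*81 = -515970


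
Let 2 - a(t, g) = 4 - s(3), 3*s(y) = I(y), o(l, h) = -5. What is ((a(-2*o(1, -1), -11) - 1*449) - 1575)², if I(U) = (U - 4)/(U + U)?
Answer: 1329987961/324 ≈ 4.1049e+6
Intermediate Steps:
I(U) = (-4 + U)/(2*U) (I(U) = (-4 + U)/((2*U)) = (-4 + U)*(1/(2*U)) = (-4 + U)/(2*U))
s(y) = (-4 + y)/(6*y) (s(y) = ((-4 + y)/(2*y))/3 = (-4 + y)/(6*y))
a(t, g) = -37/18 (a(t, g) = 2 - (4 - (-4 + 3)/(6*3)) = 2 - (4 - (-1)/(6*3)) = 2 - (4 - 1*(-1/18)) = 2 - (4 + 1/18) = 2 - 1*73/18 = 2 - 73/18 = -37/18)
((a(-2*o(1, -1), -11) - 1*449) - 1575)² = ((-37/18 - 1*449) - 1575)² = ((-37/18 - 449) - 1575)² = (-8119/18 - 1575)² = (-36469/18)² = 1329987961/324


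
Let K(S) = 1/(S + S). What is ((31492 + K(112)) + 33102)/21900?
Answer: 4823019/1635200 ≈ 2.9495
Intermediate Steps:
K(S) = 1/(2*S)
((31492 + K(112)) + 33102)/21900 = ((31492 + (½)/112) + 33102)/21900 = ((31492 + (½)*(1/112)) + 33102)*(1/21900) = ((31492 + 1/224) + 33102)*(1/21900) = (7054209/224 + 33102)*(1/21900) = (14469057/224)*(1/21900) = 4823019/1635200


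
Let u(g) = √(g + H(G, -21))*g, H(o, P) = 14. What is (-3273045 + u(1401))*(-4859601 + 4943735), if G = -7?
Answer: -275374368030 + 117871734*√1415 ≈ -2.7094e+11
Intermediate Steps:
u(g) = g*√(14 + g) (u(g) = √(g + 14)*g = √(14 + g)*g = g*√(14 + g))
(-3273045 + u(1401))*(-4859601 + 4943735) = (-3273045 + 1401*√(14 + 1401))*(-4859601 + 4943735) = (-3273045 + 1401*√1415)*84134 = -275374368030 + 117871734*√1415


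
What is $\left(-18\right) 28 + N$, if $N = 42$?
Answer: $-462$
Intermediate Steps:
$\left(-18\right) 28 + N = \left(-18\right) 28 + 42 = -504 + 42 = -462$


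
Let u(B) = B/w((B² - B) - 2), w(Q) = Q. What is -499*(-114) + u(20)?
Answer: 10751464/189 ≈ 56886.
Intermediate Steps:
u(B) = B/(-2 + B² - B) (u(B) = B/((B² - B) - 2) = B/(-2 + B² - B))
-499*(-114) + u(20) = -499*(-114) + 20/(-2 + 20² - 1*20) = 56886 + 20/(-2 + 400 - 20) = 56886 + 20/378 = 56886 + 20*(1/378) = 56886 + 10/189 = 10751464/189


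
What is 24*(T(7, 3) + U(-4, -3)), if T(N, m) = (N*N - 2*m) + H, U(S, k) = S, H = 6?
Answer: 1080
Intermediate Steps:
T(N, m) = 6 + N² - 2*m (T(N, m) = (N*N - 2*m) + 6 = (N² - 2*m) + 6 = 6 + N² - 2*m)
24*(T(7, 3) + U(-4, -3)) = 24*((6 + 7² - 2*3) - 4) = 24*((6 + 49 - 6) - 4) = 24*(49 - 4) = 24*45 = 1080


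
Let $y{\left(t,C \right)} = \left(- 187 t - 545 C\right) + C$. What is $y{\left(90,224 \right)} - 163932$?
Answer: $-302618$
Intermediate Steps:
$y{\left(t,C \right)} = - 544 C - 187 t$ ($y{\left(t,C \right)} = \left(- 545 C - 187 t\right) + C = - 544 C - 187 t$)
$y{\left(90,224 \right)} - 163932 = \left(\left(-544\right) 224 - 16830\right) - 163932 = \left(-121856 - 16830\right) - 163932 = -138686 - 163932 = -302618$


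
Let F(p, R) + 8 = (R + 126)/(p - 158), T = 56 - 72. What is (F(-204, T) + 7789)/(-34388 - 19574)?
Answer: -704153/4883561 ≈ -0.14419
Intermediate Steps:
T = -16
F(p, R) = -8 + (126 + R)/(-158 + p) (F(p, R) = -8 + (R + 126)/(p - 158) = -8 + (126 + R)/(-158 + p))
(F(-204, T) + 7789)/(-34388 - 19574) = ((1390 - 16 - 8*(-204))/(-158 - 204) + 7789)/(-34388 - 19574) = ((1390 - 16 + 1632)/(-362) + 7789)/(-53962) = (-1/362*3006 + 7789)*(-1/53962) = (-1503/181 + 7789)*(-1/53962) = (1408306/181)*(-1/53962) = -704153/4883561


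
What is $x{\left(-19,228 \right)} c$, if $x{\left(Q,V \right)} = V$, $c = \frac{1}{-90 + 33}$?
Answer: $-4$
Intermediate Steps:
$c = - \frac{1}{57}$ ($c = \frac{1}{-57} = - \frac{1}{57} \approx -0.017544$)
$x{\left(-19,228 \right)} c = 228 \left(- \frac{1}{57}\right) = -4$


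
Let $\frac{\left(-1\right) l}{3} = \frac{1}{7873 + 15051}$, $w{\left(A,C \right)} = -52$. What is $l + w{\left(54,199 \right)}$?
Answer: $- \frac{1192051}{22924} \approx -52.0$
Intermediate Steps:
$l = - \frac{3}{22924}$ ($l = - \frac{3}{7873 + 15051} = - \frac{3}{22924} \approx -0.00013087$)
$l + w{\left(54,199 \right)} = - \frac{3}{22924} - 52 = - \frac{1192051}{22924}$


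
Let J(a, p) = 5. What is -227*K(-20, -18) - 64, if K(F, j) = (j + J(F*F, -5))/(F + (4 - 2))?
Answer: -4103/18 ≈ -227.94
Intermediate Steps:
K(F, j) = (5 + j)/(2 + F) (K(F, j) = (j + 5)/(F + (4 - 2)) = (5 + j)/(F + 2) = (5 + j)/(2 + F))
-227*K(-20, -18) - 64 = -227*(5 - 18)/(2 - 20) - 64 = -227*(-13)/(-18) - 64 = -(-227)*(-13)/18 - 64 = -227*13/18 - 64 = -2951/18 - 64 = -4103/18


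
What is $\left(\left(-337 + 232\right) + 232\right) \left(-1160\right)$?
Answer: $-147320$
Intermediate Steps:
$\left(\left(-337 + 232\right) + 232\right) \left(-1160\right) = \left(-105 + 232\right) \left(-1160\right) = 127 \left(-1160\right) = -147320$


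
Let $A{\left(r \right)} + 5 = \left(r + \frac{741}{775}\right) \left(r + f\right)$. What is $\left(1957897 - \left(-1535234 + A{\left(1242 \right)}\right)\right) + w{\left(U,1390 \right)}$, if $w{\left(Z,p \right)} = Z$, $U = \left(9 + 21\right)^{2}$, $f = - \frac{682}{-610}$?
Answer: $\frac{460670013559}{236375} \approx 1.9489 \cdot 10^{6}$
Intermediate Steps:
$f = \frac{341}{305}$ ($f = \left(-682\right) \left(- \frac{1}{610}\right) = \frac{341}{305} \approx 1.118$)
$U = 900$ ($U = 30^{2} = 900$)
$A{\left(r \right)} = -5 + \left(\frac{341}{305} + r\right) \left(\frac{741}{775} + r\right)$ ($A{\left(r \right)} = -5 + \left(r + \frac{741}{775}\right) \left(r + \frac{341}{305}\right) = -5 + \left(r + 741 \cdot \frac{1}{775}\right) \left(\frac{341}{305} + r\right) = -5 + \left(r + \frac{741}{775}\right) \left(\frac{341}{305} + r\right) = -5 + \left(\frac{741}{775} + r\right) \left(\frac{341}{305} + r\right) = -5 + \left(\frac{341}{305} + r\right) \left(\frac{741}{775} + r\right)$)
$\left(1957897 - \left(-1535234 + A{\left(1242 \right)}\right)\right) + w{\left(U,1390 \right)} = \left(1957897 + \left(1535234 - \left(- \frac{29974}{7625} + 1242^{2} + \frac{98056}{47275} \cdot 1242\right)\right)\right) + 900 = \left(1957897 + \left(1535234 - \left(- \frac{29974}{7625} + 1542564 + \frac{121785552}{47275}\right)\right)\right) + 900 = \left(1957897 + \left(1535234 - \frac{365231564066}{236375}\right)\right) + 900 = \left(1957897 - \frac{2340627316}{236375}\right) + 900 = \frac{460457276059}{236375} + 900 = \frac{460670013559}{236375}$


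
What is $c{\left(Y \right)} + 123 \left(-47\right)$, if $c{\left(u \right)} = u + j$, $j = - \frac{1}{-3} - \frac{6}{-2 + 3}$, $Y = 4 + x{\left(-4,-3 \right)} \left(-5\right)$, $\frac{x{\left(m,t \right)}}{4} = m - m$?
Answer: $- \frac{17348}{3} \approx -5782.7$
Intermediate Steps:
$x{\left(m,t \right)} = 0$ ($x{\left(m,t \right)} = 4 \left(m - m\right) = 4 \cdot 0 = 0$)
$Y = 4$ ($Y = 4 + 0 \left(-5\right) = 4 + 0 = 4$)
$j = - \frac{17}{3}$ ($j = \left(-1\right) \left(- \frac{1}{3}\right) - \frac{6}{1} = \frac{1}{3} - 6 = - \frac{17}{3} \approx -5.6667$)
$c{\left(u \right)} = - \frac{17}{3} + u$ ($c{\left(u \right)} = u - \frac{17}{3} = - \frac{17}{3} + u$)
$c{\left(Y \right)} + 123 \left(-47\right) = \left(- \frac{17}{3} + 4\right) + 123 \left(-47\right) = - \frac{5}{3} - 5781 = - \frac{17348}{3}$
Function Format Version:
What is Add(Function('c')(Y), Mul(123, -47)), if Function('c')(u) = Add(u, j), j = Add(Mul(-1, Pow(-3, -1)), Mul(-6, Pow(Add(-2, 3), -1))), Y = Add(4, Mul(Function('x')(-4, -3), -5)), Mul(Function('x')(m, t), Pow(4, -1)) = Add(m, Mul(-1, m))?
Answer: Rational(-17348, 3) ≈ -5782.7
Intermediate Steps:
Function('x')(m, t) = 0 (Function('x')(m, t) = Mul(4, Add(m, Mul(-1, m))) = Mul(4, 0) = 0)
Y = 4 (Y = Add(4, Mul(0, -5)) = Add(4, 0) = 4)
j = Rational(-17, 3) (j = Add(Mul(-1, Rational(-1, 3)), Mul(-6, Pow(1, -1))) = Add(Rational(1, 3), Mul(-6, 1)) = Add(Rational(1, 3), -6) = Rational(-17, 3) ≈ -5.6667)
Function('c')(u) = Add(Rational(-17, 3), u) (Function('c')(u) = Add(u, Rational(-17, 3)) = Add(Rational(-17, 3), u))
Add(Function('c')(Y), Mul(123, -47)) = Add(Add(Rational(-17, 3), 4), Mul(123, -47)) = Add(Rational(-5, 3), -5781) = Rational(-17348, 3)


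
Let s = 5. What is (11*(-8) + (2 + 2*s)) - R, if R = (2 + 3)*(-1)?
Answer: -71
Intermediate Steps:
R = -5 (R = 5*(-1) = -5)
(11*(-8) + (2 + 2*s)) - R = (11*(-8) + (2 + 2*5)) - 1*(-5) = (-88 + (2 + 10)) + 5 = (-88 + 12) + 5 = -76 + 5 = -71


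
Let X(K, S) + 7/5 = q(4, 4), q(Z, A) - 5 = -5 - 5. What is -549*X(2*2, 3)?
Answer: 17568/5 ≈ 3513.6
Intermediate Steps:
q(Z, A) = -5 (q(Z, A) = 5 + (-5 - 5) = 5 - 10 = -5)
X(K, S) = -32/5 (X(K, S) = -7/5 - 5 = -32/5)
-549*X(2*2, 3) = -549*(-32/5) = 17568/5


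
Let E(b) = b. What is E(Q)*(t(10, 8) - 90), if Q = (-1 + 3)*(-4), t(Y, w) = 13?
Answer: 616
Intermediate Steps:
Q = -8 (Q = 2*(-4) = -8)
E(Q)*(t(10, 8) - 90) = -8*(13 - 90) = -8*(-77) = 616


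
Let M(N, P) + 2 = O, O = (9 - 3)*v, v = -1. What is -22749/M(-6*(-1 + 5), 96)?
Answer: 22749/8 ≈ 2843.6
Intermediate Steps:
O = -6 (O = (9 - 3)*(-1) = 6*(-1) = -6)
M(N, P) = -8 (M(N, P) = -2 - 6 = -8)
-22749/M(-6*(-1 + 5), 96) = -22749/(-8) = -22749*(-⅛) = 22749/8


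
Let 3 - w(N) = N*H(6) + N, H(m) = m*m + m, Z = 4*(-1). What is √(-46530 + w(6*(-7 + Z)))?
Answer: I*√43689 ≈ 209.02*I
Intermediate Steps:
Z = -4
H(m) = m + m² (H(m) = m² + m = m + m²)
w(N) = 3 - 43*N (w(N) = 3 - (N*(6*(1 + 6)) + N) = 3 - (N*(6*7) + N) = 3 - (N*42 + N) = 3 - (42*N + N) = 3 - 43*N)
√(-46530 + w(6*(-7 + Z))) = √(-46530 + (3 - 258*(-7 - 4))) = √(-46530 + (3 - 258*(-11))) = √(-46530 + (3 - 43*(-66))) = √(-46530 + (3 + 2838)) = √(-46530 + 2841) = √(-43689) = I*√43689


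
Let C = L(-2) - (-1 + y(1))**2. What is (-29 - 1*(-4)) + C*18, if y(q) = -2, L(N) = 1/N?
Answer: -196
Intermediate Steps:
C = -19/2 (C = 1/(-2) - (-1 - 2)**2 = -1/2 - 1*(-3)**2 = -1/2 - 1*9 = -1/2 - 9 = -19/2 ≈ -9.5000)
(-29 - 1*(-4)) + C*18 = (-29 - 1*(-4)) - 19/2*18 = (-29 + 4) - 171 = -25 - 171 = -196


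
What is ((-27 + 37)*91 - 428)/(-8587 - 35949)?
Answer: -241/22268 ≈ -0.010823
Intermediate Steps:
((-27 + 37)*91 - 428)/(-8587 - 35949) = (10*91 - 428)/(-44536) = (910 - 428)*(-1/44536) = 482*(-1/44536) = -241/22268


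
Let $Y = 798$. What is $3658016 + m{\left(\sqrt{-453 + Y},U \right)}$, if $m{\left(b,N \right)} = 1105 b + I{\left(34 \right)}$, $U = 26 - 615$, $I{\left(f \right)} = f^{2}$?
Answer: $3659172 + 1105 \sqrt{345} \approx 3.6797 \cdot 10^{6}$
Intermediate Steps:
$U = -589$
$m{\left(b,N \right)} = 1156 + 1105 b$ ($m{\left(b,N \right)} = 1105 b + 34^{2} = 1105 b + 1156 = 1156 + 1105 b$)
$3658016 + m{\left(\sqrt{-453 + Y},U \right)} = 3658016 + \left(1156 + 1105 \sqrt{-453 + 798}\right) = 3658016 + \left(1156 + 1105 \sqrt{345}\right) = 3659172 + 1105 \sqrt{345}$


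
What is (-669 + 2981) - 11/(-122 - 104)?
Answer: 522523/226 ≈ 2312.0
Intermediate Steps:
(-669 + 2981) - 11/(-122 - 104) = 2312 - 11/(-226) = 2312 - 1/226*(-11) = 2312 + 11/226 = 522523/226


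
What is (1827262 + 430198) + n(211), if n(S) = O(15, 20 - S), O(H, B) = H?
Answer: 2257475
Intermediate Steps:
n(S) = 15
(1827262 + 430198) + n(211) = (1827262 + 430198) + 15 = 2257460 + 15 = 2257475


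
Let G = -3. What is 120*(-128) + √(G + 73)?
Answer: -15360 + √70 ≈ -15352.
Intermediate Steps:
120*(-128) + √(G + 73) = 120*(-128) + √(-3 + 73) = -15360 + √70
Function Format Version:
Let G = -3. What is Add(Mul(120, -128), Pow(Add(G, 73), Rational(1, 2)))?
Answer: Add(-15360, Pow(70, Rational(1, 2))) ≈ -15352.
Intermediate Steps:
Add(Mul(120, -128), Pow(Add(G, 73), Rational(1, 2))) = Add(Mul(120, -128), Pow(Add(-3, 73), Rational(1, 2))) = Add(-15360, Pow(70, Rational(1, 2)))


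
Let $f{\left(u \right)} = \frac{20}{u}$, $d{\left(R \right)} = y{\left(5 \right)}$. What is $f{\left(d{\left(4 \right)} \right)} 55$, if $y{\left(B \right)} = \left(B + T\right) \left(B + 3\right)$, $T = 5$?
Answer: $\frac{55}{4} \approx 13.75$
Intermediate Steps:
$y{\left(B \right)} = \left(3 + B\right) \left(5 + B\right)$ ($y{\left(B \right)} = \left(B + 5\right) \left(B + 3\right) = \left(5 + B\right) \left(3 + B\right) = \left(3 + B\right) \left(5 + B\right)$)
$d{\left(R \right)} = 80$ ($d{\left(R \right)} = 15 + 5^{2} + 8 \cdot 5 = 15 + 25 + 40 = 80$)
$f{\left(d{\left(4 \right)} \right)} 55 = \frac{20}{80} \cdot 55 = 20 \cdot \frac{1}{80} \cdot 55 = \frac{1}{4} \cdot 55 = \frac{55}{4}$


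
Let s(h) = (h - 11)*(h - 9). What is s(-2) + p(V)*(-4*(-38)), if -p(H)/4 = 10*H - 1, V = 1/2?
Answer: -2289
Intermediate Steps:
V = 1/2 ≈ 0.50000
p(H) = 4 - 40*H (p(H) = -4*(10*H - 1) = -4*(-1 + 10*H) = 4 - 40*H)
s(h) = (-11 + h)*(-9 + h)
s(-2) + p(V)*(-4*(-38)) = (99 + (-2)**2 - 20*(-2)) + (4 - 40*1/2)*(-4*(-38)) = (99 + 4 + 40) + (4 - 20)*152 = 143 - 16*152 = 143 - 2432 = -2289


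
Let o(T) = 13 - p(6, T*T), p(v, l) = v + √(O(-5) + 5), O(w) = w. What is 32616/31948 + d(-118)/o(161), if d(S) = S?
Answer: -126484/7987 ≈ -15.836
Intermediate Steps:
p(v, l) = v (p(v, l) = v + √(-5 + 5) = v + √0 = v + 0 = v)
o(T) = 7 (o(T) = 13 - 1*6 = 13 - 6 = 7)
32616/31948 + d(-118)/o(161) = 32616/31948 - 118/7 = 32616*(1/31948) - 118*⅐ = 8154/7987 - 118/7 = -126484/7987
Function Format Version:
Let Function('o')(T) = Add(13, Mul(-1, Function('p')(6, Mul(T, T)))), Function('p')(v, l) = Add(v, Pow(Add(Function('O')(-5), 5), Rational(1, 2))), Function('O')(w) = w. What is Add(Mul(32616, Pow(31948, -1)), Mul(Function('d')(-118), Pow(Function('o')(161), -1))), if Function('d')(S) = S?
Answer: Rational(-126484, 7987) ≈ -15.836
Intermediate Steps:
Function('p')(v, l) = v (Function('p')(v, l) = Add(v, Pow(Add(-5, 5), Rational(1, 2))) = Add(v, Pow(0, Rational(1, 2))) = Add(v, 0) = v)
Function('o')(T) = 7 (Function('o')(T) = Add(13, Mul(-1, 6)) = Add(13, -6) = 7)
Add(Mul(32616, Pow(31948, -1)), Mul(Function('d')(-118), Pow(Function('o')(161), -1))) = Add(Mul(32616, Pow(31948, -1)), Mul(-118, Pow(7, -1))) = Add(Mul(32616, Rational(1, 31948)), Mul(-118, Rational(1, 7))) = Add(Rational(8154, 7987), Rational(-118, 7)) = Rational(-126484, 7987)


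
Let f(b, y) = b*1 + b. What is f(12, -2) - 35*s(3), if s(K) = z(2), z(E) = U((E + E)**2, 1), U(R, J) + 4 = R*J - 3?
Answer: -291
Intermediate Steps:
U(R, J) = -7 + J*R (U(R, J) = -4 + (R*J - 3) = -4 + (J*R - 3) = -4 + (-3 + J*R) = -7 + J*R)
f(b, y) = 2*b (f(b, y) = b + b = 2*b)
z(E) = -7 + 4*E**2 (z(E) = -7 + 1*(E + E)**2 = -7 + 1*(2*E)**2 = -7 + 1*(4*E**2) = -7 + 4*E**2)
s(K) = 9 (s(K) = -7 + 4*2**2 = -7 + 4*4 = -7 + 16 = 9)
f(12, -2) - 35*s(3) = 2*12 - 35*9 = 24 - 315 = -291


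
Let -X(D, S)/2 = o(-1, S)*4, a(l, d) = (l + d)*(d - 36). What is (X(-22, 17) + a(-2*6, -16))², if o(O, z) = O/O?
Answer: 2096704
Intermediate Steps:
a(l, d) = (-36 + d)*(d + l) (a(l, d) = (d + l)*(-36 + d) = (-36 + d)*(d + l))
o(O, z) = 1
X(D, S) = -8 (X(D, S) = -2*4 = -8)
(X(-22, 17) + a(-2*6, -16))² = (-8 + ((-16)² - 36*(-16) - (-72)*6 - (-32)*6))² = (-8 + (256 + 576 - 36*(-12) - 16*(-12)))² = (-8 + (256 + 576 + 432 + 192))² = (-8 + 1456)² = 1448² = 2096704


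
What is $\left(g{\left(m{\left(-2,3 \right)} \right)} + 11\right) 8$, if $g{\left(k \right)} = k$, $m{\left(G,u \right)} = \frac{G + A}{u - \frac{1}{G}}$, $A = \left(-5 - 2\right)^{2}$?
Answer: $\frac{1368}{7} \approx 195.43$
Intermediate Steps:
$A = 49$ ($A = \left(-7\right)^{2} = 49$)
$m{\left(G,u \right)} = \frac{49 + G}{u - \frac{1}{G}}$ ($m{\left(G,u \right)} = \frac{G + 49}{u - \frac{1}{G}} = \frac{49 + G}{u - \frac{1}{G}}$)
$\left(g{\left(m{\left(-2,3 \right)} \right)} + 11\right) 8 = \left(- \frac{2 \left(49 - 2\right)}{-1 - 6} + 11\right) 8 = \left(\left(-2\right) \frac{1}{-1 - 6} \cdot 47 + 11\right) 8 = \left(\left(-2\right) \frac{1}{-7} \cdot 47 + 11\right) 8 = \left(\left(-2\right) \left(- \frac{1}{7}\right) 47 + 11\right) 8 = \left(\frac{94}{7} + 11\right) 8 = \frac{171}{7} \cdot 8 = \frac{1368}{7}$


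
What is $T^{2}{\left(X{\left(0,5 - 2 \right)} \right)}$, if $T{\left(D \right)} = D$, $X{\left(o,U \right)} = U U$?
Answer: $81$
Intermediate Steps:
$X{\left(o,U \right)} = U^{2}$
$T^{2}{\left(X{\left(0,5 - 2 \right)} \right)} = \left(\left(5 - 2\right)^{2}\right)^{2} = \left(3^{2}\right)^{2} = 9^{2} = 81$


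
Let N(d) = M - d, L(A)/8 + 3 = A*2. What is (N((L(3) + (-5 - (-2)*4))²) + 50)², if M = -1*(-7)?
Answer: 451584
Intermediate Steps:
L(A) = -24 + 16*A (L(A) = -24 + 8*(A*2) = -24 + 8*(2*A) = -24 + 16*A)
M = 7
N(d) = 7 - d
(N((L(3) + (-5 - (-2)*4))²) + 50)² = ((7 - ((-24 + 16*3) + (-5 - (-2)*4))²) + 50)² = ((7 - ((-24 + 48) + (-5 - 1*(-8)))²) + 50)² = ((7 - (24 + (-5 + 8))²) + 50)² = ((7 - (24 + 3)²) + 50)² = ((7 - 1*27²) + 50)² = ((7 - 1*729) + 50)² = ((7 - 729) + 50)² = (-722 + 50)² = (-672)² = 451584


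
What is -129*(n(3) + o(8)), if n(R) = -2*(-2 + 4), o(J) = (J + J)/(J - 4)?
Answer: 0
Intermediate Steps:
o(J) = 2*J/(-4 + J) (o(J) = (2*J)/(-4 + J) = 2*J/(-4 + J))
n(R) = -4 (n(R) = -2*2 = -4)
-129*(n(3) + o(8)) = -129*(-4 + 2*8/(-4 + 8)) = -129*(-4 + 2*8/4) = -129*(-4 + 2*8*(1/4)) = -129*(-4 + 4) = -129*0 = 0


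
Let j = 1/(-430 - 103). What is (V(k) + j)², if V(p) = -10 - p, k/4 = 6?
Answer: 328443129/284089 ≈ 1156.1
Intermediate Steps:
j = -1/533 (j = 1/(-533) = -1/533 ≈ -0.0018762)
k = 24 (k = 4*6 = 24)
(V(k) + j)² = ((-10 - 1*24) - 1/533)² = ((-10 - 24) - 1/533)² = (-34 - 1/533)² = (-18123/533)² = 328443129/284089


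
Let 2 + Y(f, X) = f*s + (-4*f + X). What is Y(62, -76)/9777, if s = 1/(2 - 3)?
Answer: -388/9777 ≈ -0.039685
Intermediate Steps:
s = -1 (s = 1/(-1) = -1)
Y(f, X) = -2 + X - 5*f (Y(f, X) = -2 + (f*(-1) + (-4*f + X)) = -2 + (-f + (X - 4*f)) = -2 + (X - 5*f) = -2 + X - 5*f)
Y(62, -76)/9777 = (-2 - 76 - 5*62)/9777 = (-2 - 76 - 310)*(1/9777) = -388*1/9777 = -388/9777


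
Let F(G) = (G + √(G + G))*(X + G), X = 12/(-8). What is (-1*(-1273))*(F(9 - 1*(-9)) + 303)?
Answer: 889827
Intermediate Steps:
X = -3/2 (X = 12*(-⅛) = -3/2 ≈ -1.5000)
F(G) = (-3/2 + G)*(G + √2*√G) (F(G) = (G + √(G + G))*(-3/2 + G) = (G + √(2*G))*(-3/2 + G) = (G + √2*√G)*(-3/2 + G) = (-3/2 + G)*(G + √2*√G))
(-1*(-1273))*(F(9 - 1*(-9)) + 303) = (-1*(-1273))*(((9 - 1*(-9))² - 3*(9 - 1*(-9))/2 + √2*(9 - 1*(-9))^(3/2) - 3*√2*√(9 - 1*(-9))/2) + 303) = 1273*(((9 + 9)² - 3*(9 + 9)/2 + √2*(9 + 9)^(3/2) - 3*√2*√(9 + 9)/2) + 303) = 1273*((18² - 3/2*18 + √2*18^(3/2) - 3*√2*√18/2) + 303) = 1273*((324 - 27 + √2*(54*√2) - 3*√2*3*√2/2) + 303) = 1273*((324 - 27 + 108 - 9) + 303) = 1273*(396 + 303) = 1273*699 = 889827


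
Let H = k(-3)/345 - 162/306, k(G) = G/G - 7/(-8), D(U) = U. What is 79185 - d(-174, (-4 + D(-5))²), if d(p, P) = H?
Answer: 247692319/3128 ≈ 79186.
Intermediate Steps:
k(G) = 15/8 (k(G) = 1 - 7*(-⅛) = 1 + 7/8 = 15/8)
H = -1639/3128 (H = (15/8)/345 - 162/306 = (15/8)*(1/345) - 162*1/306 = 1/184 - 9/17 = -1639/3128 ≈ -0.52398)
d(p, P) = -1639/3128
79185 - d(-174, (-4 + D(-5))²) = 79185 - 1*(-1639/3128) = 79185 + 1639/3128 = 247692319/3128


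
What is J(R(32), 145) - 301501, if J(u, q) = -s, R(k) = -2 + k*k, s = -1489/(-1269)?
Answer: -382606258/1269 ≈ -3.0150e+5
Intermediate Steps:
s = 1489/1269 (s = -1489*(-1/1269) = 1489/1269 ≈ 1.1734)
R(k) = -2 + k²
J(u, q) = -1489/1269 (J(u, q) = -1*1489/1269 = -1489/1269)
J(R(32), 145) - 301501 = -1489/1269 - 301501 = -382606258/1269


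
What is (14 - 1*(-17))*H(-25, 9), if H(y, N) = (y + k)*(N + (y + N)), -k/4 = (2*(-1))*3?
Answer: 217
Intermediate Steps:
k = 24 (k = -4*2*(-1)*3 = -(-8)*3 = -4*(-6) = 24)
H(y, N) = (24 + y)*(y + 2*N) (H(y, N) = (y + 24)*(N + (y + N)) = (24 + y)*(N + (N + y)) = (24 + y)*(y + 2*N))
(14 - 1*(-17))*H(-25, 9) = (14 - 1*(-17))*((-25)**2 + 24*(-25) + 48*9 + 2*9*(-25)) = (14 + 17)*(625 - 600 + 432 - 450) = 31*7 = 217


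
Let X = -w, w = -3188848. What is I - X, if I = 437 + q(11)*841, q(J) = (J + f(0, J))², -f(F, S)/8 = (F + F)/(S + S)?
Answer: -3086650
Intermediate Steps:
f(F, S) = -8*F/S (f(F, S) = -8*(F + F)/(S + S) = -8*2*F/(2*S) = -8*2*F*1/(2*S) = -8*F/S)
q(J) = J² (q(J) = (J - 8*0/J)² = (J + 0)² = J²)
X = 3188848 (X = -1*(-3188848) = 3188848)
I = 102198 (I = 437 + 11²*841 = 437 + 121*841 = 437 + 101761 = 102198)
I - X = 102198 - 1*3188848 = 102198 - 3188848 = -3086650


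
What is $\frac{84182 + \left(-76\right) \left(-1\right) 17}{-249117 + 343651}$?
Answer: $\frac{42737}{47267} \approx 0.90416$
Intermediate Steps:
$\frac{84182 + \left(-76\right) \left(-1\right) 17}{-249117 + 343651} = \frac{84182 + 76 \cdot 17}{94534} = \left(84182 + 1292\right) \frac{1}{94534} = 85474 \cdot \frac{1}{94534} = \frac{42737}{47267}$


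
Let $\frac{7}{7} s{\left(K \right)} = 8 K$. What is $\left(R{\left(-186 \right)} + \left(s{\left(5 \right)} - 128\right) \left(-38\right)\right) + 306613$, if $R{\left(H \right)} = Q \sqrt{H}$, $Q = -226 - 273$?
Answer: $309957 - 499 i \sqrt{186} \approx 3.0996 \cdot 10^{5} - 6805.5 i$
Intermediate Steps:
$Q = -499$ ($Q = -226 - 273 = -499$)
$s{\left(K \right)} = 8 K$
$R{\left(H \right)} = - 499 \sqrt{H}$
$\left(R{\left(-186 \right)} + \left(s{\left(5 \right)} - 128\right) \left(-38\right)\right) + 306613 = \left(- 499 \sqrt{-186} + \left(8 \cdot 5 - 128\right) \left(-38\right)\right) + 306613 = \left(- 499 i \sqrt{186} + \left(40 - 128\right) \left(-38\right)\right) + 306613 = \left(- 499 i \sqrt{186} - -3344\right) + 306613 = \left(- 499 i \sqrt{186} + 3344\right) + 306613 = \left(3344 - 499 i \sqrt{186}\right) + 306613 = 309957 - 499 i \sqrt{186}$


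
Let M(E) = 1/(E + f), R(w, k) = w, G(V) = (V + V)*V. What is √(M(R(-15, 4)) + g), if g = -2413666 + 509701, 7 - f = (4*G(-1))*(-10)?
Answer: I*√274170958/12 ≈ 1379.8*I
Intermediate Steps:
G(V) = 2*V² (G(V) = (2*V)*V = 2*V²)
f = 87 (f = 7 - 4*(2*(-1)²)*(-10) = 7 - 4*(2*1)*(-10) = 7 - 4*2*(-10) = 7 - 8*(-10) = 7 - 1*(-80) = 7 + 80 = 87)
g = -1903965
M(E) = 1/(87 + E) (M(E) = 1/(E + 87) = 1/(87 + E))
√(M(R(-15, 4)) + g) = √(1/(87 - 15) - 1903965) = √(1/72 - 1903965) = √(-137085479/72) = I*√274170958/12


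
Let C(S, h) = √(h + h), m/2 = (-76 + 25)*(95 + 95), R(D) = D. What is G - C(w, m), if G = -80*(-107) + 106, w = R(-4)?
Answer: 8666 - 2*I*√9690 ≈ 8666.0 - 196.88*I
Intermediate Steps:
w = -4
m = -19380 (m = 2*((-76 + 25)*(95 + 95)) = 2*(-51*190) = 2*(-9690) = -19380)
G = 8666 (G = 8560 + 106 = 8666)
C(S, h) = √2*√h (C(S, h) = √(2*h) = √2*√h)
G - C(w, m) = 8666 - √2*√(-19380) = 8666 - √2*2*I*√4845 = 8666 - 2*I*√9690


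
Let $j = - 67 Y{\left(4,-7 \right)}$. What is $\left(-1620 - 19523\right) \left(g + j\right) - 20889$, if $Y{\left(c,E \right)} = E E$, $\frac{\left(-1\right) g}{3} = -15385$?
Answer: $-906463585$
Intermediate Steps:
$g = 46155$ ($g = \left(-3\right) \left(-15385\right) = 46155$)
$Y{\left(c,E \right)} = E^{2}$
$j = -3283$ ($j = - 67 \left(-7\right)^{2} = \left(-67\right) 49 = -3283$)
$\left(-1620 - 19523\right) \left(g + j\right) - 20889 = \left(-1620 - 19523\right) \left(46155 - 3283\right) - 20889 = \left(-21143\right) 42872 - 20889 = -906442696 - 20889 = -906463585$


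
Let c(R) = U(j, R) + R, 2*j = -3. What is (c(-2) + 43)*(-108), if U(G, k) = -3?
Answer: -4104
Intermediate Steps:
j = -3/2 (j = (½)*(-3) = -3/2 ≈ -1.5000)
c(R) = -3 + R
(c(-2) + 43)*(-108) = ((-3 - 2) + 43)*(-108) = (-5 + 43)*(-108) = 38*(-108) = -4104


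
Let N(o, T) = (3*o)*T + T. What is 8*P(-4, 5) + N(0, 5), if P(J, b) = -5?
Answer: -35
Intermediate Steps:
N(o, T) = T + 3*T*o (N(o, T) = 3*T*o + T = T + 3*T*o)
8*P(-4, 5) + N(0, 5) = 8*(-5) + 5*(1 + 3*0) = -40 + 5*(1 + 0) = -40 + 5*1 = -40 + 5 = -35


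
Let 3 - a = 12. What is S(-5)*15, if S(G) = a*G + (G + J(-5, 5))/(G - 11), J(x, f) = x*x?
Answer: 2625/4 ≈ 656.25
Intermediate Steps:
a = -9 (a = 3 - 1*12 = 3 - 12 = -9)
J(x, f) = x²
S(G) = -9*G + (25 + G)/(-11 + G) (S(G) = -9*G + (G + (-5)²)/(G - 11) = -9*G + (G + 25)/(-11 + G) = -9*G + (25 + G)/(-11 + G))
S(-5)*15 = ((25 - 9*(-5)² + 100*(-5))/(-11 - 5))*15 = ((25 - 9*25 - 500)/(-16))*15 = -(25 - 225 - 500)/16*15 = -1/16*(-700)*15 = (175/4)*15 = 2625/4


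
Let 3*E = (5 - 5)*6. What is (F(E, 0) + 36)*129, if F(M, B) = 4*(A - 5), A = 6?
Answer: 5160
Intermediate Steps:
E = 0 (E = ((5 - 5)*6)/3 = (0*6)/3 = (⅓)*0 = 0)
F(M, B) = 4 (F(M, B) = 4*(6 - 5) = 4*1 = 4)
(F(E, 0) + 36)*129 = (4 + 36)*129 = 40*129 = 5160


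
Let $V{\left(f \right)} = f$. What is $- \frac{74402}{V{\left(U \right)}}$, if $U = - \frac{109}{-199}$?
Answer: $- \frac{14805998}{109} \approx -1.3583 \cdot 10^{5}$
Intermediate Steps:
$U = \frac{109}{199}$ ($U = \left(-109\right) \left(- \frac{1}{199}\right) = \frac{109}{199} \approx 0.54774$)
$- \frac{74402}{V{\left(U \right)}} = - \frac{74402}{\frac{109}{199}} = \left(-74402\right) \frac{199}{109} = - \frac{14805998}{109}$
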